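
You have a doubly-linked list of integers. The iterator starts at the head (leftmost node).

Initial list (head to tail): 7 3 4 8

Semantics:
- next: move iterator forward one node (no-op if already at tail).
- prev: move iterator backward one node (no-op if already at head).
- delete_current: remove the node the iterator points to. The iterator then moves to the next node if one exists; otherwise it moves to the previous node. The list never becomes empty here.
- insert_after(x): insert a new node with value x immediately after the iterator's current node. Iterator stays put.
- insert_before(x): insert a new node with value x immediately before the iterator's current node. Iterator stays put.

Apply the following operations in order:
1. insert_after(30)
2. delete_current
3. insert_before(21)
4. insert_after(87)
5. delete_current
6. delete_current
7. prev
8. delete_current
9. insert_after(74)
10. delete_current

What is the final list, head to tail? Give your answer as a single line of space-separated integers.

After 1 (insert_after(30)): list=[7, 30, 3, 4, 8] cursor@7
After 2 (delete_current): list=[30, 3, 4, 8] cursor@30
After 3 (insert_before(21)): list=[21, 30, 3, 4, 8] cursor@30
After 4 (insert_after(87)): list=[21, 30, 87, 3, 4, 8] cursor@30
After 5 (delete_current): list=[21, 87, 3, 4, 8] cursor@87
After 6 (delete_current): list=[21, 3, 4, 8] cursor@3
After 7 (prev): list=[21, 3, 4, 8] cursor@21
After 8 (delete_current): list=[3, 4, 8] cursor@3
After 9 (insert_after(74)): list=[3, 74, 4, 8] cursor@3
After 10 (delete_current): list=[74, 4, 8] cursor@74

Answer: 74 4 8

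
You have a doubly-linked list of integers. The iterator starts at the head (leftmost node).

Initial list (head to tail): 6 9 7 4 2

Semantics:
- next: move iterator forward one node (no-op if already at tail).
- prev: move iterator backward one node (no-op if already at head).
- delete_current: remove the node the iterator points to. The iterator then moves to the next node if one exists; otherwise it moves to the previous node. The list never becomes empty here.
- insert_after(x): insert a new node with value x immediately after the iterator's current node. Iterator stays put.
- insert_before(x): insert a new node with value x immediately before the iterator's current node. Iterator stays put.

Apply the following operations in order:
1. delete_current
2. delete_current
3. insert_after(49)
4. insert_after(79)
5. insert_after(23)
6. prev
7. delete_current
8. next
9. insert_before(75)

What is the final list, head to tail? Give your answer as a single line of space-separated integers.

After 1 (delete_current): list=[9, 7, 4, 2] cursor@9
After 2 (delete_current): list=[7, 4, 2] cursor@7
After 3 (insert_after(49)): list=[7, 49, 4, 2] cursor@7
After 4 (insert_after(79)): list=[7, 79, 49, 4, 2] cursor@7
After 5 (insert_after(23)): list=[7, 23, 79, 49, 4, 2] cursor@7
After 6 (prev): list=[7, 23, 79, 49, 4, 2] cursor@7
After 7 (delete_current): list=[23, 79, 49, 4, 2] cursor@23
After 8 (next): list=[23, 79, 49, 4, 2] cursor@79
After 9 (insert_before(75)): list=[23, 75, 79, 49, 4, 2] cursor@79

Answer: 23 75 79 49 4 2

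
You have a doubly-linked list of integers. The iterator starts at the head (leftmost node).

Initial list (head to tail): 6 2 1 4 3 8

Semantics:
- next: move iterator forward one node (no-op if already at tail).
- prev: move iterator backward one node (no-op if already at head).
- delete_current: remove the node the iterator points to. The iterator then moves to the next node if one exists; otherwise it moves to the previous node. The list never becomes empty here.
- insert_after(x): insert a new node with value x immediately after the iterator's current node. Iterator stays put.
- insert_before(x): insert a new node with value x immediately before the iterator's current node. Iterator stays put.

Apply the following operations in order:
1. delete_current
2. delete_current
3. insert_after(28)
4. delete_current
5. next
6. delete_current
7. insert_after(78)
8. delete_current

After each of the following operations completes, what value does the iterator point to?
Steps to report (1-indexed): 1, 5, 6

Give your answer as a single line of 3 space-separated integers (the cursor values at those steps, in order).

Answer: 2 4 3

Derivation:
After 1 (delete_current): list=[2, 1, 4, 3, 8] cursor@2
After 2 (delete_current): list=[1, 4, 3, 8] cursor@1
After 3 (insert_after(28)): list=[1, 28, 4, 3, 8] cursor@1
After 4 (delete_current): list=[28, 4, 3, 8] cursor@28
After 5 (next): list=[28, 4, 3, 8] cursor@4
After 6 (delete_current): list=[28, 3, 8] cursor@3
After 7 (insert_after(78)): list=[28, 3, 78, 8] cursor@3
After 8 (delete_current): list=[28, 78, 8] cursor@78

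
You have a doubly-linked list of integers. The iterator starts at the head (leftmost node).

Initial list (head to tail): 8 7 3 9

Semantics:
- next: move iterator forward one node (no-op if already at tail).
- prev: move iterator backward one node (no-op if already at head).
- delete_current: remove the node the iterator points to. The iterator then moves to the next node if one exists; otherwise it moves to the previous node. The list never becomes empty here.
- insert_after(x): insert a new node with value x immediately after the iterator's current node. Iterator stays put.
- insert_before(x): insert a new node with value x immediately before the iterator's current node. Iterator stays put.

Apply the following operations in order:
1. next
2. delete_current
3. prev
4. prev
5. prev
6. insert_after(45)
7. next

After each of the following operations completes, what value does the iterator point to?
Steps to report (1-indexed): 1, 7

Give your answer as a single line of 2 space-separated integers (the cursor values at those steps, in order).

Answer: 7 45

Derivation:
After 1 (next): list=[8, 7, 3, 9] cursor@7
After 2 (delete_current): list=[8, 3, 9] cursor@3
After 3 (prev): list=[8, 3, 9] cursor@8
After 4 (prev): list=[8, 3, 9] cursor@8
After 5 (prev): list=[8, 3, 9] cursor@8
After 6 (insert_after(45)): list=[8, 45, 3, 9] cursor@8
After 7 (next): list=[8, 45, 3, 9] cursor@45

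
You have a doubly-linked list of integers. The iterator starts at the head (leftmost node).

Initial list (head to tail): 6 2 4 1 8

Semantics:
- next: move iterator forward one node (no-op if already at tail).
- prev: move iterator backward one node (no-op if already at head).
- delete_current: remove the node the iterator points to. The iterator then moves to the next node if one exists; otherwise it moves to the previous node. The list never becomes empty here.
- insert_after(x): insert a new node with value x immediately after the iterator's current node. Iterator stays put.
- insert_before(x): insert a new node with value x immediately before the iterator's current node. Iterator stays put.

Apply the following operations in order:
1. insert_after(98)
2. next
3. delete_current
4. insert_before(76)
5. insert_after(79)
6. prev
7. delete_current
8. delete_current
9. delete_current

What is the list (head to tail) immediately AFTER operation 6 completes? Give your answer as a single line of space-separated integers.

After 1 (insert_after(98)): list=[6, 98, 2, 4, 1, 8] cursor@6
After 2 (next): list=[6, 98, 2, 4, 1, 8] cursor@98
After 3 (delete_current): list=[6, 2, 4, 1, 8] cursor@2
After 4 (insert_before(76)): list=[6, 76, 2, 4, 1, 8] cursor@2
After 5 (insert_after(79)): list=[6, 76, 2, 79, 4, 1, 8] cursor@2
After 6 (prev): list=[6, 76, 2, 79, 4, 1, 8] cursor@76

Answer: 6 76 2 79 4 1 8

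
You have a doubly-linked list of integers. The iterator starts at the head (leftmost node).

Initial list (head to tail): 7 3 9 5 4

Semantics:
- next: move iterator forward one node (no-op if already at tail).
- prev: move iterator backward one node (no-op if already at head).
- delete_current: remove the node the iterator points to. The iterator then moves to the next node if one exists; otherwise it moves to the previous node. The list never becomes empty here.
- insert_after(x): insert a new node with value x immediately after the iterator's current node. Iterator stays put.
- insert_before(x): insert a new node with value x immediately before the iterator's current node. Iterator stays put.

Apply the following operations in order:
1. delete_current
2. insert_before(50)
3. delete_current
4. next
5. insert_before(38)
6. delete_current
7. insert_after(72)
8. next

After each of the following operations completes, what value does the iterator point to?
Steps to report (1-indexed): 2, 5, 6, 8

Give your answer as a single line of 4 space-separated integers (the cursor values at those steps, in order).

Answer: 3 5 4 72

Derivation:
After 1 (delete_current): list=[3, 9, 5, 4] cursor@3
After 2 (insert_before(50)): list=[50, 3, 9, 5, 4] cursor@3
After 3 (delete_current): list=[50, 9, 5, 4] cursor@9
After 4 (next): list=[50, 9, 5, 4] cursor@5
After 5 (insert_before(38)): list=[50, 9, 38, 5, 4] cursor@5
After 6 (delete_current): list=[50, 9, 38, 4] cursor@4
After 7 (insert_after(72)): list=[50, 9, 38, 4, 72] cursor@4
After 8 (next): list=[50, 9, 38, 4, 72] cursor@72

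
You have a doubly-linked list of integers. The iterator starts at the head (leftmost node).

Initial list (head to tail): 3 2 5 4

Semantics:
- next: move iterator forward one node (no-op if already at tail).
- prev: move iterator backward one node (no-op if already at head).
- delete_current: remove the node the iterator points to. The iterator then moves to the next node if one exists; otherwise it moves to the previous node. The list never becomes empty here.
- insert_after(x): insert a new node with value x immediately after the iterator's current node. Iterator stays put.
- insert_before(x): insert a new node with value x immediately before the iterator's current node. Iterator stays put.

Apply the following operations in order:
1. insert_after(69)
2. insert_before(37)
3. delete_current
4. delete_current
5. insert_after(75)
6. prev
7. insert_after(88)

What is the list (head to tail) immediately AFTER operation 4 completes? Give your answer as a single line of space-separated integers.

After 1 (insert_after(69)): list=[3, 69, 2, 5, 4] cursor@3
After 2 (insert_before(37)): list=[37, 3, 69, 2, 5, 4] cursor@3
After 3 (delete_current): list=[37, 69, 2, 5, 4] cursor@69
After 4 (delete_current): list=[37, 2, 5, 4] cursor@2

Answer: 37 2 5 4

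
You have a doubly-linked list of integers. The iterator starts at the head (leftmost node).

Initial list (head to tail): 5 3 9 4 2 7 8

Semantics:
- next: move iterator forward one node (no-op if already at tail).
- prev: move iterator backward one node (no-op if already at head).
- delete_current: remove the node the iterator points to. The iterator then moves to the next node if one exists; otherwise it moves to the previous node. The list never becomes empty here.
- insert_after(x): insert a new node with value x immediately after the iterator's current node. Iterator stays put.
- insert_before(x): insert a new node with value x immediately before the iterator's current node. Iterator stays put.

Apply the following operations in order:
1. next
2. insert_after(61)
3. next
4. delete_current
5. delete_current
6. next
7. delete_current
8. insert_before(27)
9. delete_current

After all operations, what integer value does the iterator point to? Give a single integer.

After 1 (next): list=[5, 3, 9, 4, 2, 7, 8] cursor@3
After 2 (insert_after(61)): list=[5, 3, 61, 9, 4, 2, 7, 8] cursor@3
After 3 (next): list=[5, 3, 61, 9, 4, 2, 7, 8] cursor@61
After 4 (delete_current): list=[5, 3, 9, 4, 2, 7, 8] cursor@9
After 5 (delete_current): list=[5, 3, 4, 2, 7, 8] cursor@4
After 6 (next): list=[5, 3, 4, 2, 7, 8] cursor@2
After 7 (delete_current): list=[5, 3, 4, 7, 8] cursor@7
After 8 (insert_before(27)): list=[5, 3, 4, 27, 7, 8] cursor@7
After 9 (delete_current): list=[5, 3, 4, 27, 8] cursor@8

Answer: 8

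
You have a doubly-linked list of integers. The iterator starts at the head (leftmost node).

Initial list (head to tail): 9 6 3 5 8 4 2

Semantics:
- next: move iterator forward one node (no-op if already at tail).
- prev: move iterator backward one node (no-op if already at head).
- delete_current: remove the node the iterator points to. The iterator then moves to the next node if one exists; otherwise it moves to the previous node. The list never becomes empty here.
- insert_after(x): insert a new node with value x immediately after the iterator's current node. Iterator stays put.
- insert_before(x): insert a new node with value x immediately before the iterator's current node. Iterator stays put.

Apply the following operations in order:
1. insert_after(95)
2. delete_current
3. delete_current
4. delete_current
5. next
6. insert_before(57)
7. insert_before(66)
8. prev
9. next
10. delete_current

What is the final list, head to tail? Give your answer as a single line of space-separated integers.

Answer: 3 57 66 8 4 2

Derivation:
After 1 (insert_after(95)): list=[9, 95, 6, 3, 5, 8, 4, 2] cursor@9
After 2 (delete_current): list=[95, 6, 3, 5, 8, 4, 2] cursor@95
After 3 (delete_current): list=[6, 3, 5, 8, 4, 2] cursor@6
After 4 (delete_current): list=[3, 5, 8, 4, 2] cursor@3
After 5 (next): list=[3, 5, 8, 4, 2] cursor@5
After 6 (insert_before(57)): list=[3, 57, 5, 8, 4, 2] cursor@5
After 7 (insert_before(66)): list=[3, 57, 66, 5, 8, 4, 2] cursor@5
After 8 (prev): list=[3, 57, 66, 5, 8, 4, 2] cursor@66
After 9 (next): list=[3, 57, 66, 5, 8, 4, 2] cursor@5
After 10 (delete_current): list=[3, 57, 66, 8, 4, 2] cursor@8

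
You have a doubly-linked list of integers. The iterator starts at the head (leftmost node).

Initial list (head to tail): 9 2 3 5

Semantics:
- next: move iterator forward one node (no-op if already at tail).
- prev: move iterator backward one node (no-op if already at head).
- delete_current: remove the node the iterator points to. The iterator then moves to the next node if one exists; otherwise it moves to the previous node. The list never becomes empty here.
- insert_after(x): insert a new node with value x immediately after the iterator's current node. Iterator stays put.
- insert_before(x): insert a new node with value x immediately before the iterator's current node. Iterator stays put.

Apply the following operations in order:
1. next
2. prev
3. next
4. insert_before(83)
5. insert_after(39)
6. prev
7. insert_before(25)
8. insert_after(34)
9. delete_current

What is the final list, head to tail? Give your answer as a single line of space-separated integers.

After 1 (next): list=[9, 2, 3, 5] cursor@2
After 2 (prev): list=[9, 2, 3, 5] cursor@9
After 3 (next): list=[9, 2, 3, 5] cursor@2
After 4 (insert_before(83)): list=[9, 83, 2, 3, 5] cursor@2
After 5 (insert_after(39)): list=[9, 83, 2, 39, 3, 5] cursor@2
After 6 (prev): list=[9, 83, 2, 39, 3, 5] cursor@83
After 7 (insert_before(25)): list=[9, 25, 83, 2, 39, 3, 5] cursor@83
After 8 (insert_after(34)): list=[9, 25, 83, 34, 2, 39, 3, 5] cursor@83
After 9 (delete_current): list=[9, 25, 34, 2, 39, 3, 5] cursor@34

Answer: 9 25 34 2 39 3 5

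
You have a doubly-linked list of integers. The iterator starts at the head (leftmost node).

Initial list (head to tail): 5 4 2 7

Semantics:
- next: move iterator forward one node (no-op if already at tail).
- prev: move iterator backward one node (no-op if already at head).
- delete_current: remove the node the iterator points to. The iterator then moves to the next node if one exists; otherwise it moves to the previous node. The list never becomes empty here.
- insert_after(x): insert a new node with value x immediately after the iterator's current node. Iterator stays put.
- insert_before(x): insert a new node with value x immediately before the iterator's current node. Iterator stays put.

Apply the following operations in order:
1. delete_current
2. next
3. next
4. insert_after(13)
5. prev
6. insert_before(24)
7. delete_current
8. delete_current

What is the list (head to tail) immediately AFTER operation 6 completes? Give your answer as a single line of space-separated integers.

After 1 (delete_current): list=[4, 2, 7] cursor@4
After 2 (next): list=[4, 2, 7] cursor@2
After 3 (next): list=[4, 2, 7] cursor@7
After 4 (insert_after(13)): list=[4, 2, 7, 13] cursor@7
After 5 (prev): list=[4, 2, 7, 13] cursor@2
After 6 (insert_before(24)): list=[4, 24, 2, 7, 13] cursor@2

Answer: 4 24 2 7 13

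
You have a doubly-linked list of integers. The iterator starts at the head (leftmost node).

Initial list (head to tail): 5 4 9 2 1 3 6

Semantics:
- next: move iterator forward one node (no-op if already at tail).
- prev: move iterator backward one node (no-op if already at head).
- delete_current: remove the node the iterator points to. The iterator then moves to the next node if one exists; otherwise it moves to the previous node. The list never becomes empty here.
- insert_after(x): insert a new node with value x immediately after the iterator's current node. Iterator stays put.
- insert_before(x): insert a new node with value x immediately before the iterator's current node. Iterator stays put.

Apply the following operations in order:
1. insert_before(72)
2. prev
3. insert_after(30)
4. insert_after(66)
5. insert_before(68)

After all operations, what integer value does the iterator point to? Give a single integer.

Answer: 72

Derivation:
After 1 (insert_before(72)): list=[72, 5, 4, 9, 2, 1, 3, 6] cursor@5
After 2 (prev): list=[72, 5, 4, 9, 2, 1, 3, 6] cursor@72
After 3 (insert_after(30)): list=[72, 30, 5, 4, 9, 2, 1, 3, 6] cursor@72
After 4 (insert_after(66)): list=[72, 66, 30, 5, 4, 9, 2, 1, 3, 6] cursor@72
After 5 (insert_before(68)): list=[68, 72, 66, 30, 5, 4, 9, 2, 1, 3, 6] cursor@72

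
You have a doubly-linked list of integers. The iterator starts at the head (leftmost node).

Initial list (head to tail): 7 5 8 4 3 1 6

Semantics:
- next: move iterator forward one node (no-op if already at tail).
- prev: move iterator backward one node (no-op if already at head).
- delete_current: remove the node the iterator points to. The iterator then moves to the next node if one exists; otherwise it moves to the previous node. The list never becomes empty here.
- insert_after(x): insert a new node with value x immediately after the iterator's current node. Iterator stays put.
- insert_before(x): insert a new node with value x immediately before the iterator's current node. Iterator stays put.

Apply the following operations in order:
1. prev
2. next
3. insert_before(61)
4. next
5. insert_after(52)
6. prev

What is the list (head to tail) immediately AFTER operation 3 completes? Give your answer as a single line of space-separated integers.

After 1 (prev): list=[7, 5, 8, 4, 3, 1, 6] cursor@7
After 2 (next): list=[7, 5, 8, 4, 3, 1, 6] cursor@5
After 3 (insert_before(61)): list=[7, 61, 5, 8, 4, 3, 1, 6] cursor@5

Answer: 7 61 5 8 4 3 1 6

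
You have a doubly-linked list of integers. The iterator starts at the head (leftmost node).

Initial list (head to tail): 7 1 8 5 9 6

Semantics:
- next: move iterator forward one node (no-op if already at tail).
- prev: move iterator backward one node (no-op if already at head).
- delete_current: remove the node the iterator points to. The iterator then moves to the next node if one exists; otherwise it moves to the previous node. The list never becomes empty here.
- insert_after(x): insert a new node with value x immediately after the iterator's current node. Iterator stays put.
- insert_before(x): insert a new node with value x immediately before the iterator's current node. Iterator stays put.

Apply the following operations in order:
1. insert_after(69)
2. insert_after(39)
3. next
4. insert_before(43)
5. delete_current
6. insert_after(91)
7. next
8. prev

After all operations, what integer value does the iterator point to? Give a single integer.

After 1 (insert_after(69)): list=[7, 69, 1, 8, 5, 9, 6] cursor@7
After 2 (insert_after(39)): list=[7, 39, 69, 1, 8, 5, 9, 6] cursor@7
After 3 (next): list=[7, 39, 69, 1, 8, 5, 9, 6] cursor@39
After 4 (insert_before(43)): list=[7, 43, 39, 69, 1, 8, 5, 9, 6] cursor@39
After 5 (delete_current): list=[7, 43, 69, 1, 8, 5, 9, 6] cursor@69
After 6 (insert_after(91)): list=[7, 43, 69, 91, 1, 8, 5, 9, 6] cursor@69
After 7 (next): list=[7, 43, 69, 91, 1, 8, 5, 9, 6] cursor@91
After 8 (prev): list=[7, 43, 69, 91, 1, 8, 5, 9, 6] cursor@69

Answer: 69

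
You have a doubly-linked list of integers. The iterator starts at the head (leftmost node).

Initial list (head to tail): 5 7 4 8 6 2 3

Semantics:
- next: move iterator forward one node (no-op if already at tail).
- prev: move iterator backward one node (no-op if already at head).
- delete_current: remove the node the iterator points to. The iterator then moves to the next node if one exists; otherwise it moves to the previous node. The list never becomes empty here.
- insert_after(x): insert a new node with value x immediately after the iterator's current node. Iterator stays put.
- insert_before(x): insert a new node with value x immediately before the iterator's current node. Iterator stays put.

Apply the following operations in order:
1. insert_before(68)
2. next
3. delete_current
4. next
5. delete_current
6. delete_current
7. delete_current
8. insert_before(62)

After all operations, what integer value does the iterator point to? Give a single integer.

After 1 (insert_before(68)): list=[68, 5, 7, 4, 8, 6, 2, 3] cursor@5
After 2 (next): list=[68, 5, 7, 4, 8, 6, 2, 3] cursor@7
After 3 (delete_current): list=[68, 5, 4, 8, 6, 2, 3] cursor@4
After 4 (next): list=[68, 5, 4, 8, 6, 2, 3] cursor@8
After 5 (delete_current): list=[68, 5, 4, 6, 2, 3] cursor@6
After 6 (delete_current): list=[68, 5, 4, 2, 3] cursor@2
After 7 (delete_current): list=[68, 5, 4, 3] cursor@3
After 8 (insert_before(62)): list=[68, 5, 4, 62, 3] cursor@3

Answer: 3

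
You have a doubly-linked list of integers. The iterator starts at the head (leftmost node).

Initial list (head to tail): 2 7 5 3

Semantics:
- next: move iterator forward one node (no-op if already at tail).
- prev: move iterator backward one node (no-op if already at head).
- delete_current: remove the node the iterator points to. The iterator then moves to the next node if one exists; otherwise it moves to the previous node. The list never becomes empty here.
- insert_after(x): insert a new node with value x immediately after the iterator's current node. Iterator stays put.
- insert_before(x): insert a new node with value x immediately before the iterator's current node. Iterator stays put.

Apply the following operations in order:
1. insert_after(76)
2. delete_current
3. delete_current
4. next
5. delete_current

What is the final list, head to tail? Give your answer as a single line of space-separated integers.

Answer: 7 3

Derivation:
After 1 (insert_after(76)): list=[2, 76, 7, 5, 3] cursor@2
After 2 (delete_current): list=[76, 7, 5, 3] cursor@76
After 3 (delete_current): list=[7, 5, 3] cursor@7
After 4 (next): list=[7, 5, 3] cursor@5
After 5 (delete_current): list=[7, 3] cursor@3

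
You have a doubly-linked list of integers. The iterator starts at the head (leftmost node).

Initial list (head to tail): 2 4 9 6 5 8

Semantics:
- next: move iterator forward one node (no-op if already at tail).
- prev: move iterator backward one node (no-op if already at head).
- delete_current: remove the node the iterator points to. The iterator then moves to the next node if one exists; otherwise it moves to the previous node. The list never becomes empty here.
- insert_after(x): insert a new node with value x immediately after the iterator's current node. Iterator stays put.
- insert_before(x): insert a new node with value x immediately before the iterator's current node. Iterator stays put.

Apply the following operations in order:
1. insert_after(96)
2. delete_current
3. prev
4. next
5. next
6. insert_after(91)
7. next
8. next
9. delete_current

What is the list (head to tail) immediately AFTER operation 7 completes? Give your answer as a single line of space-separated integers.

Answer: 96 4 9 91 6 5 8

Derivation:
After 1 (insert_after(96)): list=[2, 96, 4, 9, 6, 5, 8] cursor@2
After 2 (delete_current): list=[96, 4, 9, 6, 5, 8] cursor@96
After 3 (prev): list=[96, 4, 9, 6, 5, 8] cursor@96
After 4 (next): list=[96, 4, 9, 6, 5, 8] cursor@4
After 5 (next): list=[96, 4, 9, 6, 5, 8] cursor@9
After 6 (insert_after(91)): list=[96, 4, 9, 91, 6, 5, 8] cursor@9
After 7 (next): list=[96, 4, 9, 91, 6, 5, 8] cursor@91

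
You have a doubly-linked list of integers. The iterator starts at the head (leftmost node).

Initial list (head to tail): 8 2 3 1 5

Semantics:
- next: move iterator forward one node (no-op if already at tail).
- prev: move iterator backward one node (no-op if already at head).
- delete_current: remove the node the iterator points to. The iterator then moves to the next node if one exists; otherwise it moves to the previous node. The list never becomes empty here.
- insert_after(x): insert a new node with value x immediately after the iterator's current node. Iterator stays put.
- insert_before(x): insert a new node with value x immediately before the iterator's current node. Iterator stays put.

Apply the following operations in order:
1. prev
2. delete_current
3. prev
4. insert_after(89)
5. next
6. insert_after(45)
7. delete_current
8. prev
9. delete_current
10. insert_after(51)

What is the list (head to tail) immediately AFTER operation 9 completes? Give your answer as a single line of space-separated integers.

After 1 (prev): list=[8, 2, 3, 1, 5] cursor@8
After 2 (delete_current): list=[2, 3, 1, 5] cursor@2
After 3 (prev): list=[2, 3, 1, 5] cursor@2
After 4 (insert_after(89)): list=[2, 89, 3, 1, 5] cursor@2
After 5 (next): list=[2, 89, 3, 1, 5] cursor@89
After 6 (insert_after(45)): list=[2, 89, 45, 3, 1, 5] cursor@89
After 7 (delete_current): list=[2, 45, 3, 1, 5] cursor@45
After 8 (prev): list=[2, 45, 3, 1, 5] cursor@2
After 9 (delete_current): list=[45, 3, 1, 5] cursor@45

Answer: 45 3 1 5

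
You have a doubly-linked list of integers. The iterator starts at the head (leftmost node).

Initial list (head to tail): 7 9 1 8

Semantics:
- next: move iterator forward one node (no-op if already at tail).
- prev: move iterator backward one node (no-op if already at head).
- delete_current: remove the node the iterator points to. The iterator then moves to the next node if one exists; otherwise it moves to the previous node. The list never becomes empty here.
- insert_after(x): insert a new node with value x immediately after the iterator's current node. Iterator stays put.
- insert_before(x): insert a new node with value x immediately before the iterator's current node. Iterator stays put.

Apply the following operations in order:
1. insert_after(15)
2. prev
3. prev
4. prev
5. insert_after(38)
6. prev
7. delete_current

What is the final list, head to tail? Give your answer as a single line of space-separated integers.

Answer: 38 15 9 1 8

Derivation:
After 1 (insert_after(15)): list=[7, 15, 9, 1, 8] cursor@7
After 2 (prev): list=[7, 15, 9, 1, 8] cursor@7
After 3 (prev): list=[7, 15, 9, 1, 8] cursor@7
After 4 (prev): list=[7, 15, 9, 1, 8] cursor@7
After 5 (insert_after(38)): list=[7, 38, 15, 9, 1, 8] cursor@7
After 6 (prev): list=[7, 38, 15, 9, 1, 8] cursor@7
After 7 (delete_current): list=[38, 15, 9, 1, 8] cursor@38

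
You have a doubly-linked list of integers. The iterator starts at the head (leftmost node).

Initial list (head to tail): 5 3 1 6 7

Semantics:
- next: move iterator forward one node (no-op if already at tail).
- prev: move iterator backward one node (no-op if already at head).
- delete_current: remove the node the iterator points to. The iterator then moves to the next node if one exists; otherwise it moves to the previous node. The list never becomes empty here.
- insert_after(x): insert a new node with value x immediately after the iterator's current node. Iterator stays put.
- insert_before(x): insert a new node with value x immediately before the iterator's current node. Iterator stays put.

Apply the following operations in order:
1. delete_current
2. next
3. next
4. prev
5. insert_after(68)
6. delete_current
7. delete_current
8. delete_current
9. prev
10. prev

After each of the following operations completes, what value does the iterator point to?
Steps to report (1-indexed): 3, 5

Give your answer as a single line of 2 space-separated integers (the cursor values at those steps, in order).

Answer: 6 1

Derivation:
After 1 (delete_current): list=[3, 1, 6, 7] cursor@3
After 2 (next): list=[3, 1, 6, 7] cursor@1
After 3 (next): list=[3, 1, 6, 7] cursor@6
After 4 (prev): list=[3, 1, 6, 7] cursor@1
After 5 (insert_after(68)): list=[3, 1, 68, 6, 7] cursor@1
After 6 (delete_current): list=[3, 68, 6, 7] cursor@68
After 7 (delete_current): list=[3, 6, 7] cursor@6
After 8 (delete_current): list=[3, 7] cursor@7
After 9 (prev): list=[3, 7] cursor@3
After 10 (prev): list=[3, 7] cursor@3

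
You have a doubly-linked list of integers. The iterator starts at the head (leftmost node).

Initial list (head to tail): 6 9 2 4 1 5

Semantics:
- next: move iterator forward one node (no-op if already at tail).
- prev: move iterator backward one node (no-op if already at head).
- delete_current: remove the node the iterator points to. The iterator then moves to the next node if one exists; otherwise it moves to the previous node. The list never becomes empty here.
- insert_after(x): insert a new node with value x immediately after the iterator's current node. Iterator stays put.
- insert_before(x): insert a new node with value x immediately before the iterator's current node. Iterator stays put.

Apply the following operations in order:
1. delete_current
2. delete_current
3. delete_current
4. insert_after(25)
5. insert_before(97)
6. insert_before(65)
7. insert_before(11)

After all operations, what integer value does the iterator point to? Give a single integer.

Answer: 4

Derivation:
After 1 (delete_current): list=[9, 2, 4, 1, 5] cursor@9
After 2 (delete_current): list=[2, 4, 1, 5] cursor@2
After 3 (delete_current): list=[4, 1, 5] cursor@4
After 4 (insert_after(25)): list=[4, 25, 1, 5] cursor@4
After 5 (insert_before(97)): list=[97, 4, 25, 1, 5] cursor@4
After 6 (insert_before(65)): list=[97, 65, 4, 25, 1, 5] cursor@4
After 7 (insert_before(11)): list=[97, 65, 11, 4, 25, 1, 5] cursor@4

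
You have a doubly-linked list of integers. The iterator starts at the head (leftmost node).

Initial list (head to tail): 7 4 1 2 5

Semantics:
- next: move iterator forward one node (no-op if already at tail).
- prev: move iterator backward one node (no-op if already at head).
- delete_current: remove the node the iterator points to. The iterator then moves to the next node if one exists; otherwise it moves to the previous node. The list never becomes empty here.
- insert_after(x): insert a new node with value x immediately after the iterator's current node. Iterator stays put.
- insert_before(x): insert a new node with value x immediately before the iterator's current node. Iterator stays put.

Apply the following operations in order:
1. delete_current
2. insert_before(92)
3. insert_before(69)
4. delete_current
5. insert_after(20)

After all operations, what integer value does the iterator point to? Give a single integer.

Answer: 1

Derivation:
After 1 (delete_current): list=[4, 1, 2, 5] cursor@4
After 2 (insert_before(92)): list=[92, 4, 1, 2, 5] cursor@4
After 3 (insert_before(69)): list=[92, 69, 4, 1, 2, 5] cursor@4
After 4 (delete_current): list=[92, 69, 1, 2, 5] cursor@1
After 5 (insert_after(20)): list=[92, 69, 1, 20, 2, 5] cursor@1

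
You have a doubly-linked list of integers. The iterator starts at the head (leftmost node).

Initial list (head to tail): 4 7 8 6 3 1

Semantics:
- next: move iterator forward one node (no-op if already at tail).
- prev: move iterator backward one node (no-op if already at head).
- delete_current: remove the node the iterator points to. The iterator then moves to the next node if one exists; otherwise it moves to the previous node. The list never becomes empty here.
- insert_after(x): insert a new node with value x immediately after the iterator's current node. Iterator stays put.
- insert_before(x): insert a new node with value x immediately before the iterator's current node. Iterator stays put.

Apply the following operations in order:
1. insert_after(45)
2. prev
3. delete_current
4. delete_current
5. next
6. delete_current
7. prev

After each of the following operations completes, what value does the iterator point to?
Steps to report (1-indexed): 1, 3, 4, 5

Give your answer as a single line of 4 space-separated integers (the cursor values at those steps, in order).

After 1 (insert_after(45)): list=[4, 45, 7, 8, 6, 3, 1] cursor@4
After 2 (prev): list=[4, 45, 7, 8, 6, 3, 1] cursor@4
After 3 (delete_current): list=[45, 7, 8, 6, 3, 1] cursor@45
After 4 (delete_current): list=[7, 8, 6, 3, 1] cursor@7
After 5 (next): list=[7, 8, 6, 3, 1] cursor@8
After 6 (delete_current): list=[7, 6, 3, 1] cursor@6
After 7 (prev): list=[7, 6, 3, 1] cursor@7

Answer: 4 45 7 8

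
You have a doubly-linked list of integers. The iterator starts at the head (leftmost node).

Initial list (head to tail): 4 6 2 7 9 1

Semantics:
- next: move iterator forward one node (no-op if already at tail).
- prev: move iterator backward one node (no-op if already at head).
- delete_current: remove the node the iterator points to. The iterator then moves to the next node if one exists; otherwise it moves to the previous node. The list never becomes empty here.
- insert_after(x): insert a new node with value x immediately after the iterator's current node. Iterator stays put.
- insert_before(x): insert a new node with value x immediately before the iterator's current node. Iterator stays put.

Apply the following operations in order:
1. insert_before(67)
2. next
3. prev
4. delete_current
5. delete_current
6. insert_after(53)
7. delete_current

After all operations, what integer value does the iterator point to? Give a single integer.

Answer: 53

Derivation:
After 1 (insert_before(67)): list=[67, 4, 6, 2, 7, 9, 1] cursor@4
After 2 (next): list=[67, 4, 6, 2, 7, 9, 1] cursor@6
After 3 (prev): list=[67, 4, 6, 2, 7, 9, 1] cursor@4
After 4 (delete_current): list=[67, 6, 2, 7, 9, 1] cursor@6
After 5 (delete_current): list=[67, 2, 7, 9, 1] cursor@2
After 6 (insert_after(53)): list=[67, 2, 53, 7, 9, 1] cursor@2
After 7 (delete_current): list=[67, 53, 7, 9, 1] cursor@53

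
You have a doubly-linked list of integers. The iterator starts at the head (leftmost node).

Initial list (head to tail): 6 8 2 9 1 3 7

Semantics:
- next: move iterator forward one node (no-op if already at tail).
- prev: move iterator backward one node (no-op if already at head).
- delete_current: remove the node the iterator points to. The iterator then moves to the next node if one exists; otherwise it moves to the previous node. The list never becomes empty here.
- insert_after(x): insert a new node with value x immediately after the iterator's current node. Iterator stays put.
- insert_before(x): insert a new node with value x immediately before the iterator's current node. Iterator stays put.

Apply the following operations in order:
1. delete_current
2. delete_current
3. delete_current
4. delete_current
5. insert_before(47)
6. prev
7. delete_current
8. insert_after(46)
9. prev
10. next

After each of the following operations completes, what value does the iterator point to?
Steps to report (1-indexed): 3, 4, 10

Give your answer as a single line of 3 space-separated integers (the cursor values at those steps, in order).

After 1 (delete_current): list=[8, 2, 9, 1, 3, 7] cursor@8
After 2 (delete_current): list=[2, 9, 1, 3, 7] cursor@2
After 3 (delete_current): list=[9, 1, 3, 7] cursor@9
After 4 (delete_current): list=[1, 3, 7] cursor@1
After 5 (insert_before(47)): list=[47, 1, 3, 7] cursor@1
After 6 (prev): list=[47, 1, 3, 7] cursor@47
After 7 (delete_current): list=[1, 3, 7] cursor@1
After 8 (insert_after(46)): list=[1, 46, 3, 7] cursor@1
After 9 (prev): list=[1, 46, 3, 7] cursor@1
After 10 (next): list=[1, 46, 3, 7] cursor@46

Answer: 9 1 46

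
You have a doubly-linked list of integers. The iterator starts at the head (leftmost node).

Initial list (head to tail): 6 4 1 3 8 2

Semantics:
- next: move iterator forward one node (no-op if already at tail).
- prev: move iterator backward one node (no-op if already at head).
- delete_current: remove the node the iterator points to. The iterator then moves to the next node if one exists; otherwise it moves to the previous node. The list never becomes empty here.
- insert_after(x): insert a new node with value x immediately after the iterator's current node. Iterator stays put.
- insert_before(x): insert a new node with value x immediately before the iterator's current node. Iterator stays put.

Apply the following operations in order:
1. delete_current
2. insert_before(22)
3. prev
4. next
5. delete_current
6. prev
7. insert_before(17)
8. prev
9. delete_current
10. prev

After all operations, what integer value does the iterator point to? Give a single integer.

After 1 (delete_current): list=[4, 1, 3, 8, 2] cursor@4
After 2 (insert_before(22)): list=[22, 4, 1, 3, 8, 2] cursor@4
After 3 (prev): list=[22, 4, 1, 3, 8, 2] cursor@22
After 4 (next): list=[22, 4, 1, 3, 8, 2] cursor@4
After 5 (delete_current): list=[22, 1, 3, 8, 2] cursor@1
After 6 (prev): list=[22, 1, 3, 8, 2] cursor@22
After 7 (insert_before(17)): list=[17, 22, 1, 3, 8, 2] cursor@22
After 8 (prev): list=[17, 22, 1, 3, 8, 2] cursor@17
After 9 (delete_current): list=[22, 1, 3, 8, 2] cursor@22
After 10 (prev): list=[22, 1, 3, 8, 2] cursor@22

Answer: 22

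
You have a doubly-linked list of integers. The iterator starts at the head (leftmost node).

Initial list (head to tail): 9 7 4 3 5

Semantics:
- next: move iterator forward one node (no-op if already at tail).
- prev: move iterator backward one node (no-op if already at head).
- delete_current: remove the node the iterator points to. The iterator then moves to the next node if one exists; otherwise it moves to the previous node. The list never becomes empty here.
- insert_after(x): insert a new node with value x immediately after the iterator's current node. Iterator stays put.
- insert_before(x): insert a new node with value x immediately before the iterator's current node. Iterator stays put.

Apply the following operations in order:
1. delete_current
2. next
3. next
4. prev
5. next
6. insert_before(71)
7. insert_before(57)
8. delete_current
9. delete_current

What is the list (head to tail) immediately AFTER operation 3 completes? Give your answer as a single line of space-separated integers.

After 1 (delete_current): list=[7, 4, 3, 5] cursor@7
After 2 (next): list=[7, 4, 3, 5] cursor@4
After 3 (next): list=[7, 4, 3, 5] cursor@3

Answer: 7 4 3 5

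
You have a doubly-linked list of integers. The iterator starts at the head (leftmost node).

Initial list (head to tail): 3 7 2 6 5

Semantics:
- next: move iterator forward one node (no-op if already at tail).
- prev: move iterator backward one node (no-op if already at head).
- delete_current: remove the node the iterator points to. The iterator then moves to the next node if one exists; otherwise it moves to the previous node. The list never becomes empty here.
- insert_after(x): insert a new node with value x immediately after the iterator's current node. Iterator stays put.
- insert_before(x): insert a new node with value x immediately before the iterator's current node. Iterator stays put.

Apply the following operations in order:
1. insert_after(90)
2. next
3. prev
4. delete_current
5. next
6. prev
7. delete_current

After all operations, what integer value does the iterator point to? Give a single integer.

Answer: 7

Derivation:
After 1 (insert_after(90)): list=[3, 90, 7, 2, 6, 5] cursor@3
After 2 (next): list=[3, 90, 7, 2, 6, 5] cursor@90
After 3 (prev): list=[3, 90, 7, 2, 6, 5] cursor@3
After 4 (delete_current): list=[90, 7, 2, 6, 5] cursor@90
After 5 (next): list=[90, 7, 2, 6, 5] cursor@7
After 6 (prev): list=[90, 7, 2, 6, 5] cursor@90
After 7 (delete_current): list=[7, 2, 6, 5] cursor@7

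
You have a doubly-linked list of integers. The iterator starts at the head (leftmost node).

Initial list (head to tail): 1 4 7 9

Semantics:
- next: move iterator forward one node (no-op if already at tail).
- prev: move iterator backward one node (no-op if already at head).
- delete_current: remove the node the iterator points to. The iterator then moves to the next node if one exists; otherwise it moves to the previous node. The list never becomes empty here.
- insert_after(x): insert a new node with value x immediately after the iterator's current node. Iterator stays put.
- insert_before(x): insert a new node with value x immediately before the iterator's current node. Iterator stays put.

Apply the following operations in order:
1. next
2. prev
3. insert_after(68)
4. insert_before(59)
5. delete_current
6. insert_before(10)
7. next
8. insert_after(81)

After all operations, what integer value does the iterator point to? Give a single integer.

Answer: 4

Derivation:
After 1 (next): list=[1, 4, 7, 9] cursor@4
After 2 (prev): list=[1, 4, 7, 9] cursor@1
After 3 (insert_after(68)): list=[1, 68, 4, 7, 9] cursor@1
After 4 (insert_before(59)): list=[59, 1, 68, 4, 7, 9] cursor@1
After 5 (delete_current): list=[59, 68, 4, 7, 9] cursor@68
After 6 (insert_before(10)): list=[59, 10, 68, 4, 7, 9] cursor@68
After 7 (next): list=[59, 10, 68, 4, 7, 9] cursor@4
After 8 (insert_after(81)): list=[59, 10, 68, 4, 81, 7, 9] cursor@4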